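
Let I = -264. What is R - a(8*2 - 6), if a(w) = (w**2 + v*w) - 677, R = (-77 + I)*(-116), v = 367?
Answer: 36463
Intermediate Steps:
R = 39556 (R = (-77 - 264)*(-116) = -341*(-116) = 39556)
a(w) = -677 + w**2 + 367*w (a(w) = (w**2 + 367*w) - 677 = -677 + w**2 + 367*w)
R - a(8*2 - 6) = 39556 - (-677 + (8*2 - 6)**2 + 367*(8*2 - 6)) = 39556 - (-677 + (16 - 6)**2 + 367*(16 - 6)) = 39556 - (-677 + 10**2 + 367*10) = 39556 - (-677 + 100 + 3670) = 39556 - 1*3093 = 39556 - 3093 = 36463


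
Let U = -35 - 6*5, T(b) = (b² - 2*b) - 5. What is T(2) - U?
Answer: 60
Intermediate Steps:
T(b) = -5 + b² - 2*b
U = -65 (U = -35 - 30 = -65)
T(2) - U = (-5 + 2² - 2*2) - 1*(-65) = (-5 + 4 - 4) + 65 = -5 + 65 = 60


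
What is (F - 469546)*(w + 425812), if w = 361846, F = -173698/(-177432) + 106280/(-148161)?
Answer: -270071613647371434747/730236182 ≈ -3.6984e+11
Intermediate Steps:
F = 382099801/1460472364 (F = -173698*(-1/177432) + 106280*(-1/148161) = 86849/88716 - 106280/148161 = 382099801/1460472364 ≈ 0.26163)
(F - 469546)*(w + 425812) = (382099801/1460472364 - 469546)*(361846 + 425812) = -685758574526943/1460472364*787658 = -270071613647371434747/730236182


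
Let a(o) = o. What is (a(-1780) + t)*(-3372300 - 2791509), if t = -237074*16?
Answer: 23391433257876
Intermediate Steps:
t = -3793184
(a(-1780) + t)*(-3372300 - 2791509) = (-1780 - 3793184)*(-3372300 - 2791509) = -3794964*(-6163809) = 23391433257876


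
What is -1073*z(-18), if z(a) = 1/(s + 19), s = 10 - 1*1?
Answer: -1073/28 ≈ -38.321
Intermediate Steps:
s = 9 (s = 10 - 1 = 9)
z(a) = 1/28 (z(a) = 1/(9 + 19) = 1/28)
-1073*z(-18) = -1073*1/28 = -1073/28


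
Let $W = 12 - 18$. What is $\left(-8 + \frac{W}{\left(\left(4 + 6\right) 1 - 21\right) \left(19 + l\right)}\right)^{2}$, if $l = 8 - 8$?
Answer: $\frac{2775556}{43681} \approx 63.542$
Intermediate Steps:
$l = 0$ ($l = 8 - 8 = 0$)
$W = -6$ ($W = 12 - 18 = -6$)
$\left(-8 + \frac{W}{\left(\left(4 + 6\right) 1 - 21\right) \left(19 + l\right)}\right)^{2} = \left(-8 - \frac{6}{\left(\left(4 + 6\right) 1 - 21\right) \left(19 + 0\right)}\right)^{2} = \left(-8 - \frac{6}{\left(10 \cdot 1 - 21\right) 19}\right)^{2} = \left(-8 - \frac{6}{\left(10 - 21\right) 19}\right)^{2} = \left(-8 - \frac{6}{\left(-11\right) 19}\right)^{2} = \left(-8 - \frac{6}{-209}\right)^{2} = \left(-8 - - \frac{6}{209}\right)^{2} = \left(-8 + \frac{6}{209}\right)^{2} = \left(- \frac{1666}{209}\right)^{2} = \frac{2775556}{43681}$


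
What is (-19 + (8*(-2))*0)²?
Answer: 361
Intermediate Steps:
(-19 + (8*(-2))*0)² = (-19 - 16*0)² = (-19 + 0)² = (-19)² = 361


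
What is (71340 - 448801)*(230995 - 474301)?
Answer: 91838526066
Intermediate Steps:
(71340 - 448801)*(230995 - 474301) = -377461*(-243306) = 91838526066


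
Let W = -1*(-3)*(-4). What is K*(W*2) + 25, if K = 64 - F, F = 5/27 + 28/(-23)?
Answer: -317905/207 ≈ -1535.8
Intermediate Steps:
F = -641/621 (F = 5*(1/27) + 28*(-1/23) = 5/27 - 28/23 = -641/621 ≈ -1.0322)
K = 40385/621 (K = 64 - 1*(-641/621) = 64 + 641/621 = 40385/621 ≈ 65.032)
W = -12 (W = 3*(-4) = -12)
K*(W*2) + 25 = 40385*(-12*2)/621 + 25 = (40385/621)*(-24) + 25 = -323080/207 + 25 = -317905/207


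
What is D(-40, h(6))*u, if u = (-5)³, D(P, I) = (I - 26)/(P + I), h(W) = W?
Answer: -1250/17 ≈ -73.529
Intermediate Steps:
D(P, I) = (-26 + I)/(I + P)
u = -125
D(-40, h(6))*u = ((-26 + 6)/(6 - 40))*(-125) = (-20/(-34))*(-125) = -1/34*(-20)*(-125) = (10/17)*(-125) = -1250/17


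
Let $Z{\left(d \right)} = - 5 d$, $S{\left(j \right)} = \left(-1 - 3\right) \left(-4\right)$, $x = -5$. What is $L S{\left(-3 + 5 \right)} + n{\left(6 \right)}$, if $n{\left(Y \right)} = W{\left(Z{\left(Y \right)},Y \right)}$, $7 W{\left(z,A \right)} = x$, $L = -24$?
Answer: $- \frac{2693}{7} \approx -384.71$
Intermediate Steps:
$S{\left(j \right)} = 16$ ($S{\left(j \right)} = \left(-4\right) \left(-4\right) = 16$)
$W{\left(z,A \right)} = - \frac{5}{7}$ ($W{\left(z,A \right)} = \frac{1}{7} \left(-5\right) = - \frac{5}{7}$)
$n{\left(Y \right)} = - \frac{5}{7}$
$L S{\left(-3 + 5 \right)} + n{\left(6 \right)} = \left(-24\right) 16 - \frac{5}{7} = -384 - \frac{5}{7} = - \frac{2693}{7}$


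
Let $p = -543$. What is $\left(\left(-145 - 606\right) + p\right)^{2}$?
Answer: $1674436$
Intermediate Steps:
$\left(\left(-145 - 606\right) + p\right)^{2} = \left(\left(-145 - 606\right) - 543\right)^{2} = \left(-751 - 543\right)^{2} = \left(-1294\right)^{2} = 1674436$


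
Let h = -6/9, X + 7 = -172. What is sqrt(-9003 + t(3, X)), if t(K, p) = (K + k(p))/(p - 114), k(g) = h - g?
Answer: I*sqrt(6956565099)/879 ≈ 94.887*I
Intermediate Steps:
X = -179 (X = -7 - 172 = -179)
h = -2/3 (h = -6*1/9 = -2/3 ≈ -0.66667)
k(g) = -2/3 - g
t(K, p) = (-2/3 + K - p)/(-114 + p) (t(K, p) = (K + (-2/3 - p))/(p - 114) = (-2/3 + K - p)/(-114 + p))
sqrt(-9003 + t(3, X)) = sqrt(-9003 + (-2/3 + 3 - 1*(-179))/(-114 - 179)) = sqrt(-9003 + (-2/3 + 3 + 179)/(-293)) = sqrt(-9003 - 1/293*544/3) = sqrt(-9003 - 544/879) = sqrt(-7914181/879) = I*sqrt(6956565099)/879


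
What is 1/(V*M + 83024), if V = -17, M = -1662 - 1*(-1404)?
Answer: 1/87410 ≈ 1.1440e-5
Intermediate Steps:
M = -258 (M = -1662 + 1404 = -258)
1/(V*M + 83024) = 1/(-17*(-258) + 83024) = 1/(4386 + 83024) = 1/87410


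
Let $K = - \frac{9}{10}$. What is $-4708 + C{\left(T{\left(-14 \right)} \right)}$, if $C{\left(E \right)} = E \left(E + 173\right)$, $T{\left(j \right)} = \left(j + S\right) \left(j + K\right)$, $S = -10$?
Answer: $\frac{4625864}{25} \approx 1.8503 \cdot 10^{5}$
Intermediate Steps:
$K = - \frac{9}{10}$ ($K = \left(-9\right) \frac{1}{10} = - \frac{9}{10} \approx -0.9$)
$T{\left(j \right)} = \left(-10 + j\right) \left(- \frac{9}{10} + j\right)$ ($T{\left(j \right)} = \left(j - 10\right) \left(j - \frac{9}{10}\right) = \left(-10 + j\right) \left(- \frac{9}{10} + j\right)$)
$C{\left(E \right)} = E \left(173 + E\right)$
$-4708 + C{\left(T{\left(-14 \right)} \right)} = -4708 + \left(9 + \left(-14\right)^{2} - - \frac{763}{5}\right) \left(173 + \left(9 + \left(-14\right)^{2} - - \frac{763}{5}\right)\right) = -4708 + \left(9 + 196 + \frac{763}{5}\right) \left(173 + \left(9 + 196 + \frac{763}{5}\right)\right) = -4708 + \frac{1788 \left(173 + \frac{1788}{5}\right)}{5} = -4708 + \frac{1788}{5} \cdot \frac{2653}{5} = -4708 + \frac{4743564}{25} = \frac{4625864}{25}$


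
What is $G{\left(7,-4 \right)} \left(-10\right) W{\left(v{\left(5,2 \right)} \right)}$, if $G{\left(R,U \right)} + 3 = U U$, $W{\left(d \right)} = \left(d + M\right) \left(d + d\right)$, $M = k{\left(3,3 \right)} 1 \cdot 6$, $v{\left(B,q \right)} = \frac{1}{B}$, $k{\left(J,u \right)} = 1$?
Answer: $- \frac{1612}{5} \approx -322.4$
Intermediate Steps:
$M = 6$ ($M = 1 \cdot 1 \cdot 6 = 1 \cdot 6 = 6$)
$W{\left(d \right)} = 2 d \left(6 + d\right)$ ($W{\left(d \right)} = \left(d + 6\right) \left(d + d\right) = \left(6 + d\right) 2 d = 2 d \left(6 + d\right)$)
$G{\left(R,U \right)} = -3 + U^{2}$ ($G{\left(R,U \right)} = -3 + U U = -3 + U^{2}$)
$G{\left(7,-4 \right)} \left(-10\right) W{\left(v{\left(5,2 \right)} \right)} = \left(-3 + \left(-4\right)^{2}\right) \left(-10\right) \frac{2 \left(6 + \frac{1}{5}\right)}{5} = \left(-3 + 16\right) \left(-10\right) 2 \cdot \frac{1}{5} \left(6 + \frac{1}{5}\right) = 13 \left(-10\right) 2 \cdot \frac{1}{5} \cdot \frac{31}{5} = \left(-130\right) \frac{62}{25} = - \frac{1612}{5}$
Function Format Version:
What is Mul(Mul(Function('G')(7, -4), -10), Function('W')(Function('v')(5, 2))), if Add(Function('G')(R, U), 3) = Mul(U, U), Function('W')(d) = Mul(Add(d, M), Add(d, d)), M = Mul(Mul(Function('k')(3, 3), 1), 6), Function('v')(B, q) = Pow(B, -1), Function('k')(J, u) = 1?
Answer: Rational(-1612, 5) ≈ -322.40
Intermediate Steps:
M = 6 (M = Mul(Mul(1, 1), 6) = Mul(1, 6) = 6)
Function('W')(d) = Mul(2, d, Add(6, d)) (Function('W')(d) = Mul(Add(d, 6), Add(d, d)) = Mul(Add(6, d), Mul(2, d)) = Mul(2, d, Add(6, d)))
Function('G')(R, U) = Add(-3, Pow(U, 2)) (Function('G')(R, U) = Add(-3, Mul(U, U)) = Add(-3, Pow(U, 2)))
Mul(Mul(Function('G')(7, -4), -10), Function('W')(Function('v')(5, 2))) = Mul(Mul(Add(-3, Pow(-4, 2)), -10), Mul(2, Pow(5, -1), Add(6, Pow(5, -1)))) = Mul(Mul(Add(-3, 16), -10), Mul(2, Rational(1, 5), Add(6, Rational(1, 5)))) = Mul(Mul(13, -10), Mul(2, Rational(1, 5), Rational(31, 5))) = Mul(-130, Rational(62, 25)) = Rational(-1612, 5)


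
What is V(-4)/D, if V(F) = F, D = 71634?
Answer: -2/35817 ≈ -5.5839e-5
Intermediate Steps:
V(-4)/D = -4/71634 = -4*1/71634 = -2/35817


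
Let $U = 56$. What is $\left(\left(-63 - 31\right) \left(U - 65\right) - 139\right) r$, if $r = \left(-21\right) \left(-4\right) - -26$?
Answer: $77770$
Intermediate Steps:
$r = 110$ ($r = 84 + 26 = 110$)
$\left(\left(-63 - 31\right) \left(U - 65\right) - 139\right) r = \left(\left(-63 - 31\right) \left(56 - 65\right) - 139\right) 110 = \left(\left(-94\right) \left(-9\right) - 139\right) 110 = \left(846 - 139\right) 110 = 707 \cdot 110 = 77770$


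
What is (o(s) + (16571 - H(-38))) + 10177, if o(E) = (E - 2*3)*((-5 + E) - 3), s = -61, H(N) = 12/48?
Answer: 125483/4 ≈ 31371.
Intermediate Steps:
H(N) = ¼ (H(N) = 12*(1/48) = ¼)
o(E) = (-8 + E)*(-6 + E) (o(E) = (E - 6)*(-8 + E) = (-6 + E)*(-8 + E) = (-8 + E)*(-6 + E))
(o(s) + (16571 - H(-38))) + 10177 = ((48 + (-61)² - 14*(-61)) + (16571 - 1*¼)) + 10177 = ((48 + 3721 + 854) + (16571 - ¼)) + 10177 = (4623 + 66283/4) + 10177 = 84775/4 + 10177 = 125483/4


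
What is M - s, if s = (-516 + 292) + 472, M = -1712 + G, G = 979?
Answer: -981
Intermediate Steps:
M = -733 (M = -1712 + 979 = -733)
s = 248 (s = -224 + 472 = 248)
M - s = -733 - 1*248 = -733 - 248 = -981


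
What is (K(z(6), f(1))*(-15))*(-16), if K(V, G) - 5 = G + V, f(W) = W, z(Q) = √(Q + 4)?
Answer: 1440 + 240*√10 ≈ 2198.9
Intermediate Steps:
z(Q) = √(4 + Q)
K(V, G) = 5 + G + V (K(V, G) = 5 + (G + V) = 5 + G + V)
(K(z(6), f(1))*(-15))*(-16) = ((5 + 1 + √(4 + 6))*(-15))*(-16) = ((5 + 1 + √10)*(-15))*(-16) = ((6 + √10)*(-15))*(-16) = (-90 - 15*√10)*(-16) = 1440 + 240*√10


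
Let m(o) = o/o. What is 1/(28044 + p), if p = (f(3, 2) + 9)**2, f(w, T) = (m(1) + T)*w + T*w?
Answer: 1/28620 ≈ 3.4941e-5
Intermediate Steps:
m(o) = 1
f(w, T) = T*w + w*(1 + T) (f(w, T) = (1 + T)*w + T*w = w*(1 + T) + T*w = T*w + w*(1 + T))
p = 576 (p = (3*(1 + 2*2) + 9)**2 = (3*(1 + 4) + 9)**2 = (3*5 + 9)**2 = (15 + 9)**2 = 24**2 = 576)
1/(28044 + p) = 1/(28044 + 576) = 1/28620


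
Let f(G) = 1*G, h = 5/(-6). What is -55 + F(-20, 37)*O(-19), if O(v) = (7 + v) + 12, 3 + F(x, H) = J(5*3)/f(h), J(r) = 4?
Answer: -55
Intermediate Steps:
h = -⅚ (h = 5*(-⅙) = -⅚ ≈ -0.83333)
f(G) = G
F(x, H) = -39/5 (F(x, H) = -3 + 4/(-⅚) = -3 + 4*(-6/5) = -3 - 24/5 = -39/5)
O(v) = 19 + v
-55 + F(-20, 37)*O(-19) = -55 - 39*(19 - 19)/5 = -55 - 39/5*0 = -55 + 0 = -55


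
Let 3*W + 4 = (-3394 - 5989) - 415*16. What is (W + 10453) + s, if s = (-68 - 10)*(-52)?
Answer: 27500/3 ≈ 9166.7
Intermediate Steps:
s = 4056 (s = -78*(-52) = 4056)
W = -16027/3 (W = -4/3 + ((-3394 - 5989) - 415*16)/3 = -4/3 + (-9383 - 6640)/3 = -4/3 + (⅓)*(-16023) = -4/3 - 5341 = -16027/3 ≈ -5342.3)
(W + 10453) + s = (-16027/3 + 10453) + 4056 = 15332/3 + 4056 = 27500/3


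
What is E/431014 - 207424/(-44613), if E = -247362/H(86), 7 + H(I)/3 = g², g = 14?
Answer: 938523441089/201902689611 ≈ 4.6484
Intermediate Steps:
H(I) = 567 (H(I) = -21 + 3*14² = -21 + 3*196 = -21 + 588 = 567)
E = -82454/189 (E = -247362/567 = -247362*1/567 = -82454/189 ≈ -436.26)
E/431014 - 207424/(-44613) = -82454/189/431014 - 207424/(-44613) = -82454/189*1/431014 - 207424*(-1/44613) = -41227/40730823 + 207424/44613 = 938523441089/201902689611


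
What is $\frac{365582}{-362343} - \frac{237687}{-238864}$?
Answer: $- \frac{1200158207}{86550698352} \approx -0.013867$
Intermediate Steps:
$\frac{365582}{-362343} - \frac{237687}{-238864} = 365582 \left(- \frac{1}{362343}\right) - - \frac{237687}{238864} = - \frac{365582}{362343} + \frac{237687}{238864} = - \frac{1200158207}{86550698352}$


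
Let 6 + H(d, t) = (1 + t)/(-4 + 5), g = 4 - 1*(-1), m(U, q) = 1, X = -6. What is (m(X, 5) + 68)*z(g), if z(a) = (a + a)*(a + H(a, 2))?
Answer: 1380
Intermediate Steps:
g = 5 (g = 4 + 1 = 5)
H(d, t) = -5 + t (H(d, t) = -6 + (1 + t)/(-4 + 5) = -6 + (1 + t)/1 = -6 + (1 + t)*1 = -6 + (1 + t) = -5 + t)
z(a) = 2*a*(-3 + a) (z(a) = (a + a)*(a + (-5 + 2)) = (2*a)*(a - 3) = (2*a)*(-3 + a) = 2*a*(-3 + a))
(m(X, 5) + 68)*z(g) = (1 + 68)*(2*5*(-3 + 5)) = 69*(2*5*2) = 69*20 = 1380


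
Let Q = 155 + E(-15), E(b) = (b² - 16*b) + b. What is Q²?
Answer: 366025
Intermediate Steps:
E(b) = b² - 15*b
Q = 605 (Q = 155 - 15*(-15 - 15) = 155 - 15*(-30) = 155 + 450 = 605)
Q² = 605² = 366025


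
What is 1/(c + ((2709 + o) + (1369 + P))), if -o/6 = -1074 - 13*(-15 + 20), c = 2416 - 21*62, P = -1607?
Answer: 1/10419 ≈ 9.5978e-5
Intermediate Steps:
c = 1114 (c = 2416 - 1302 = 1114)
o = 6834 (o = -6*(-1074 - 13*(-15 + 20)) = -6*(-1074 - 13*5) = -6*(-1074 - 65) = -6*(-1139) = 6834)
1/(c + ((2709 + o) + (1369 + P))) = 1/(1114 + ((2709 + 6834) + (1369 - 1607))) = 1/(1114 + (9543 - 238)) = 1/(1114 + 9305) = 1/10419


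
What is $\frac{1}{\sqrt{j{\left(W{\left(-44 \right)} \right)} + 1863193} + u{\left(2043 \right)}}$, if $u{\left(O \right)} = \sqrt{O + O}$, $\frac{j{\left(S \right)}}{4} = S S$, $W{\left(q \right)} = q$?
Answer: $\frac{1}{\sqrt{1870937} + 3 \sqrt{454}} \approx 0.00069845$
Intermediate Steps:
$j{\left(S \right)} = 4 S^{2}$ ($j{\left(S \right)} = 4 S S = 4 S^{2}$)
$u{\left(O \right)} = \sqrt{2} \sqrt{O}$ ($u{\left(O \right)} = \sqrt{2 O} = \sqrt{2} \sqrt{O}$)
$\frac{1}{\sqrt{j{\left(W{\left(-44 \right)} \right)} + 1863193} + u{\left(2043 \right)}} = \frac{1}{\sqrt{4 \left(-44\right)^{2} + 1863193} + \sqrt{2} \sqrt{2043}} = \frac{1}{\sqrt{4 \cdot 1936 + 1863193} + \sqrt{2} \cdot 3 \sqrt{227}} = \frac{1}{\sqrt{7744 + 1863193} + 3 \sqrt{454}} = \frac{1}{\sqrt{1870937} + 3 \sqrt{454}}$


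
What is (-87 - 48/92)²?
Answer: 4052169/529 ≈ 7660.1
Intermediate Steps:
(-87 - 48/92)² = (-87 - 48*1/92)² = (-87 - 12/23)² = (-2013/23)² = 4052169/529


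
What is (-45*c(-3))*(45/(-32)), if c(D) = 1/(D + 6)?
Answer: 675/32 ≈ 21.094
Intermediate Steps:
c(D) = 1/(6 + D)
(-45*c(-3))*(45/(-32)) = (-45/(6 - 3))*(45/(-32)) = (-45/3)*(45*(-1/32)) = -45*1/3*(-45/32) = -15*(-45/32) = 675/32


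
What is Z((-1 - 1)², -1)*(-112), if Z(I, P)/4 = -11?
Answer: 4928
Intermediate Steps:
Z(I, P) = -44 (Z(I, P) = 4*(-11) = -44)
Z((-1 - 1)², -1)*(-112) = -44*(-112) = 4928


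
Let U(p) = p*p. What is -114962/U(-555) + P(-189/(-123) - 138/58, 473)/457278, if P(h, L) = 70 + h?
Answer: -10413319719284/27912380587425 ≈ -0.37307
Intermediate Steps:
U(p) = p²
-114962/U(-555) + P(-189/(-123) - 138/58, 473)/457278 = -114962/((-555)²) + (70 + (-189/(-123) - 138/58))/457278 = -114962/308025 + (70 + (-189*(-1/123) - 138*1/58))*(1/457278) = -114962*1/308025 + (70 + (63/41 - 69/29))*(1/457278) = -114962/308025 + (70 - 1002/1189)*(1/457278) = -114962/308025 + (82228/1189)*(1/457278) = -114962/308025 + 41114/271851771 = -10413319719284/27912380587425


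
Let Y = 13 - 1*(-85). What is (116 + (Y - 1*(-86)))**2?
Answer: 90000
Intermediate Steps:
Y = 98 (Y = 13 + 85 = 98)
(116 + (Y - 1*(-86)))**2 = (116 + (98 - 1*(-86)))**2 = (116 + (98 + 86))**2 = (116 + 184)**2 = 300**2 = 90000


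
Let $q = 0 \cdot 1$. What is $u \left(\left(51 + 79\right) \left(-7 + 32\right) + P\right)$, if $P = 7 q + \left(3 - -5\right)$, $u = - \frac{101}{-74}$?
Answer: $\frac{164529}{37} \approx 4446.7$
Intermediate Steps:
$q = 0$
$u = \frac{101}{74}$ ($u = \left(-101\right) \left(- \frac{1}{74}\right) = \frac{101}{74} \approx 1.3649$)
$P = 8$ ($P = 7 \cdot 0 + \left(3 - -5\right) = 0 + \left(3 + 5\right) = 0 + 8 = 8$)
$u \left(\left(51 + 79\right) \left(-7 + 32\right) + P\right) = \frac{101 \left(\left(51 + 79\right) \left(-7 + 32\right) + 8\right)}{74} = \frac{101 \left(130 \cdot 25 + 8\right)}{74} = \frac{101 \left(3250 + 8\right)}{74} = \frac{101}{74} \cdot 3258 = \frac{164529}{37}$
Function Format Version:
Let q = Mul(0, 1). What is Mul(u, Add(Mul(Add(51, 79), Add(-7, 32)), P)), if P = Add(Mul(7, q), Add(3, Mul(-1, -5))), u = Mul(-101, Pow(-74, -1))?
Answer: Rational(164529, 37) ≈ 4446.7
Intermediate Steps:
q = 0
u = Rational(101, 74) (u = Mul(-101, Rational(-1, 74)) = Rational(101, 74) ≈ 1.3649)
P = 8 (P = Add(Mul(7, 0), Add(3, Mul(-1, -5))) = Add(0, Add(3, 5)) = Add(0, 8) = 8)
Mul(u, Add(Mul(Add(51, 79), Add(-7, 32)), P)) = Mul(Rational(101, 74), Add(Mul(Add(51, 79), Add(-7, 32)), 8)) = Mul(Rational(101, 74), Add(Mul(130, 25), 8)) = Mul(Rational(101, 74), Add(3250, 8)) = Mul(Rational(101, 74), 3258) = Rational(164529, 37)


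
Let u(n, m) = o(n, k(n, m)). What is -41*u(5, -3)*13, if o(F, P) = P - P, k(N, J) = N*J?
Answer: 0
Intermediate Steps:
k(N, J) = J*N
o(F, P) = 0
u(n, m) = 0
-41*u(5, -3)*13 = -41*0*13 = 0*13 = 0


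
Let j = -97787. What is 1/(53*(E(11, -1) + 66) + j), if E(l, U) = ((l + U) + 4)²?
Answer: -1/83901 ≈ -1.1919e-5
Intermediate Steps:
E(l, U) = (4 + U + l)² (E(l, U) = ((U + l) + 4)² = (4 + U + l)²)
1/(53*(E(11, -1) + 66) + j) = 1/(53*((4 - 1 + 11)² + 66) - 97787) = 1/(53*(14² + 66) - 97787) = 1/(53*(196 + 66) - 97787) = 1/(53*262 - 97787) = 1/(13886 - 97787) = 1/(-83901) = -1/83901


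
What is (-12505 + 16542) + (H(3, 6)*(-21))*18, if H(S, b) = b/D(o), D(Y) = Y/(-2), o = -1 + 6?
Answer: 24721/5 ≈ 4944.2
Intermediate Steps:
o = 5
D(Y) = -Y/2 (D(Y) = Y*(-½) = -Y/2)
H(S, b) = -2*b/5 (H(S, b) = b/((-½*5)) = b/(-5/2) = b*(-⅖) = -2*b/5)
(-12505 + 16542) + (H(3, 6)*(-21))*18 = (-12505 + 16542) + (-⅖*6*(-21))*18 = 4037 - 12/5*(-21)*18 = 4037 + (252/5)*18 = 4037 + 4536/5 = 24721/5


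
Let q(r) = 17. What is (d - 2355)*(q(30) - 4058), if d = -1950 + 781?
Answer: 14240484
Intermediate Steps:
d = -1169
(d - 2355)*(q(30) - 4058) = (-1169 - 2355)*(17 - 4058) = -3524*(-4041) = 14240484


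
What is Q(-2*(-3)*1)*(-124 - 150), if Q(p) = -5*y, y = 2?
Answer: 2740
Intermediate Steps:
Q(p) = -10 (Q(p) = -5*2 = -10)
Q(-2*(-3)*1)*(-124 - 150) = -10*(-124 - 150) = -10*(-274) = 2740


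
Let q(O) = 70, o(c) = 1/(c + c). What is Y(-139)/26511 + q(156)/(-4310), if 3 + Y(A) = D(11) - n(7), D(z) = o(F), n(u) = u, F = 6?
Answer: -2278213/137114892 ≈ -0.016615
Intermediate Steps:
o(c) = 1/(2*c)
D(z) = 1/12 (D(z) = (½)/6 = (½)*(⅙) = 1/12)
Y(A) = -119/12 (Y(A) = -3 + (1/12 - 1*7) = -3 + (1/12 - 7) = -3 - 83/12 = -119/12)
Y(-139)/26511 + q(156)/(-4310) = -119/12/26511 + 70/(-4310) = -119/12*1/26511 + 70*(-1/4310) = -119/318132 - 7/431 = -2278213/137114892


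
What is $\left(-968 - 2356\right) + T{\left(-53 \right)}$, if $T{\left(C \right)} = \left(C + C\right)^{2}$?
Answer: $7912$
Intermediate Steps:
$T{\left(C \right)} = 4 C^{2}$ ($T{\left(C \right)} = \left(2 C\right)^{2} = 4 C^{2}$)
$\left(-968 - 2356\right) + T{\left(-53 \right)} = \left(-968 - 2356\right) + 4 \left(-53\right)^{2} = -3324 + 4 \cdot 2809 = -3324 + 11236 = 7912$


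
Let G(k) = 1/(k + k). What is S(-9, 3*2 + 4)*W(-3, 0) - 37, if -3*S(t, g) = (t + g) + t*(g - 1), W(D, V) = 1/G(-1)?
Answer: -271/3 ≈ -90.333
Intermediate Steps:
G(k) = 1/(2*k)
W(D, V) = -2 (W(D, V) = 1/((½)/(-1)) = 1/((½)*(-1)) = 1/(-½) = -2)
S(t, g) = -g/3 - t/3 - t*(-1 + g)/3 (S(t, g) = -((t + g) + t*(g - 1))/3 = -((g + t) + t*(-1 + g))/3 = -(g + t + t*(-1 + g))/3 = -g/3 - t/3 - t*(-1 + g)/3)
S(-9, 3*2 + 4)*W(-3, 0) - 37 = -(3*2 + 4)*(1 - 9)/3*(-2) - 37 = -⅓*(6 + 4)*(-8)*(-2) - 37 = -⅓*10*(-8)*(-2) - 37 = (80/3)*(-2) - 37 = -160/3 - 37 = -271/3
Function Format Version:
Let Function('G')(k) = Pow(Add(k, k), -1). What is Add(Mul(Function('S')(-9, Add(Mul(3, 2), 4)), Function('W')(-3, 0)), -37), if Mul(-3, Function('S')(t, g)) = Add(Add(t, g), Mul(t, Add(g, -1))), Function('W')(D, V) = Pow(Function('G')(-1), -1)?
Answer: Rational(-271, 3) ≈ -90.333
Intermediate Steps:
Function('G')(k) = Mul(Rational(1, 2), Pow(k, -1)) (Function('G')(k) = Pow(Mul(2, k), -1) = Mul(Rational(1, 2), Pow(k, -1)))
Function('W')(D, V) = -2 (Function('W')(D, V) = Pow(Mul(Rational(1, 2), Pow(-1, -1)), -1) = Pow(Mul(Rational(1, 2), -1), -1) = Pow(Rational(-1, 2), -1) = -2)
Function('S')(t, g) = Add(Mul(Rational(-1, 3), g), Mul(Rational(-1, 3), t), Mul(Rational(-1, 3), t, Add(-1, g))) (Function('S')(t, g) = Mul(Rational(-1, 3), Add(Add(t, g), Mul(t, Add(g, -1)))) = Mul(Rational(-1, 3), Add(Add(g, t), Mul(t, Add(-1, g)))) = Mul(Rational(-1, 3), Add(g, t, Mul(t, Add(-1, g)))) = Add(Mul(Rational(-1, 3), g), Mul(Rational(-1, 3), t), Mul(Rational(-1, 3), t, Add(-1, g))))
Add(Mul(Function('S')(-9, Add(Mul(3, 2), 4)), Function('W')(-3, 0)), -37) = Add(Mul(Mul(Rational(-1, 3), Add(Mul(3, 2), 4), Add(1, -9)), -2), -37) = Add(Mul(Mul(Rational(-1, 3), Add(6, 4), -8), -2), -37) = Add(Mul(Mul(Rational(-1, 3), 10, -8), -2), -37) = Add(Mul(Rational(80, 3), -2), -37) = Add(Rational(-160, 3), -37) = Rational(-271, 3)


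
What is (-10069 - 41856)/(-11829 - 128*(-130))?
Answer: -51925/4811 ≈ -10.793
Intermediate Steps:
(-10069 - 41856)/(-11829 - 128*(-130)) = -51925/(-11829 + 16640) = -51925/4811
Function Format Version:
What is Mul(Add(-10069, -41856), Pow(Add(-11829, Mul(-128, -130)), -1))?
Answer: Rational(-51925, 4811) ≈ -10.793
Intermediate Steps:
Mul(Add(-10069, -41856), Pow(Add(-11829, Mul(-128, -130)), -1)) = Mul(-51925, Pow(Add(-11829, 16640), -1)) = Mul(-51925, Pow(4811, -1)) = Mul(-51925, Rational(1, 4811)) = Rational(-51925, 4811)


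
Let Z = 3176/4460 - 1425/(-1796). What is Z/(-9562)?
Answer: -3014899/19148287480 ≈ -0.00015745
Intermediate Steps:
Z = 3014899/2002540 (Z = 3176*(1/4460) - 1425*(-1/1796) = 794/1115 + 1425/1796 = 3014899/2002540 ≈ 1.5055)
Z/(-9562) = (3014899/2002540)/(-9562) = (3014899/2002540)*(-1/9562) = -3014899/19148287480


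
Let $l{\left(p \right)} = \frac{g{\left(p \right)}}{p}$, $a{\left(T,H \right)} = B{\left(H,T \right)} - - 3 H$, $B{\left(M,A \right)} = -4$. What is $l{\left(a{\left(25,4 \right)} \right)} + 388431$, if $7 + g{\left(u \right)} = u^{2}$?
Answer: $\frac{3107505}{8} \approx 3.8844 \cdot 10^{5}$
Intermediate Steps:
$g{\left(u \right)} = -7 + u^{2}$
$a{\left(T,H \right)} = -4 + 3 H$ ($a{\left(T,H \right)} = -4 - - 3 H = -4 + 3 H$)
$l{\left(p \right)} = \frac{-7 + p^{2}}{p}$
$l{\left(a{\left(25,4 \right)} \right)} + 388431 = \left(\left(-4 + 3 \cdot 4\right) - \frac{7}{-4 + 3 \cdot 4}\right) + 388431 = \left(\left(-4 + 12\right) - \frac{7}{-4 + 12}\right) + 388431 = \left(8 - \frac{7}{8}\right) + 388431 = \frac{57}{8} + 388431 = \frac{3107505}{8}$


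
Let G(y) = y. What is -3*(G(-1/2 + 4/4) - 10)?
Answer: 57/2 ≈ 28.500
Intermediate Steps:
-3*(G(-1/2 + 4/4) - 10) = -3*((-1/2 + 4/4) - 10) = -3*((-1*½ + 4*(¼)) - 10) = -3*((-½ + 1) - 10) = -3*(½ - 10) = -3*(-19/2) = 57/2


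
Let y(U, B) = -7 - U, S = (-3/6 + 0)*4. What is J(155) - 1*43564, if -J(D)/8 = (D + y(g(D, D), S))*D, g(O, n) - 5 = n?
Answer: -28684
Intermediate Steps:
g(O, n) = 5 + n
S = -2 (S = (-3*⅙ + 0)*4 = (-½ + 0)*4 = -½*4 = -2)
J(D) = 96*D (J(D) = -8*(D + (-7 - (5 + D)))*D = -8*(D + (-7 + (-5 - D)))*D = -8*(D + (-12 - D))*D = -(-96)*D = 96*D)
J(155) - 1*43564 = 96*155 - 1*43564 = 14880 - 43564 = -28684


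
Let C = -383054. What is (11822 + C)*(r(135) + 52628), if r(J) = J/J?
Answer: -19537568928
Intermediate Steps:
r(J) = 1
(11822 + C)*(r(135) + 52628) = (11822 - 383054)*(1 + 52628) = -371232*52629 = -19537568928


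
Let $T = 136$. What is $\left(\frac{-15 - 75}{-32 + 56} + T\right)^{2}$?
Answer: $\frac{279841}{16} \approx 17490.0$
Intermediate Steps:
$\left(\frac{-15 - 75}{-32 + 56} + T\right)^{2} = \left(\frac{-15 - 75}{-32 + 56} + 136\right)^{2} = \left(- \frac{90}{24} + 136\right)^{2} = \left(\left(-90\right) \frac{1}{24} + 136\right)^{2} = \left(- \frac{15}{4} + 136\right)^{2} = \left(\frac{529}{4}\right)^{2} = \frac{279841}{16}$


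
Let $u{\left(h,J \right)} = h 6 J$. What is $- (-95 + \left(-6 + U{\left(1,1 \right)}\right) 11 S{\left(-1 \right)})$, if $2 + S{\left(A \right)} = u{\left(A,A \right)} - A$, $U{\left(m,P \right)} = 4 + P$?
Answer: $150$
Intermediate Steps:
$u{\left(h,J \right)} = 6 J h$ ($u{\left(h,J \right)} = 6 h J = 6 J h$)
$S{\left(A \right)} = -2 - A + 6 A^{2}$ ($S{\left(A \right)} = -2 - \left(A - 6 A A\right) = -2 + \left(6 A^{2} - A\right) = -2 + \left(- A + 6 A^{2}\right) = -2 - A + 6 A^{2}$)
$- (-95 + \left(-6 + U{\left(1,1 \right)}\right) 11 S{\left(-1 \right)}) = - (-95 + \left(-6 + \left(4 + 1\right)\right) 11 \left(-2 - -1 + 6 \left(-1\right)^{2}\right)) = - (-95 + \left(-6 + 5\right) 11 \left(-2 + 1 + 6 \cdot 1\right)) = - (-95 + \left(-1\right) 11 \left(-2 + 1 + 6\right)) = - (-95 - 55) = \left(-1\right) \left(-150\right) = 150$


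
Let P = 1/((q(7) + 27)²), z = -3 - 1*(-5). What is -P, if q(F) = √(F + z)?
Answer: -1/900 ≈ -0.0011111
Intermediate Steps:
z = 2 (z = -3 + 5 = 2)
q(F) = √(2 + F) (q(F) = √(F + 2) = √(2 + F))
P = 1/900 (P = 1/((√(2 + 7) + 27)²) = 1/((√9 + 27)²) = 1/((3 + 27)²) = 1/(30²) = 1/900 ≈ 0.0011111)
-P = -1*1/900 = -1/900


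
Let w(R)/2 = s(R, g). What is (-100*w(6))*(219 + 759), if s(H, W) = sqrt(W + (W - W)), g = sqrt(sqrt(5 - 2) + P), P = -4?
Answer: -195600*sqrt(I)*(4 - sqrt(3))**(1/4) ≈ -1.6973e+5 - 1.6973e+5*I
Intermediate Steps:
g = sqrt(-4 + sqrt(3)) (g = sqrt(sqrt(5 - 2) - 4) = sqrt(sqrt(3) - 4) = sqrt(-4 + sqrt(3)) ≈ 1.506*I)
s(H, W) = sqrt(W) (s(H, W) = sqrt(W + 0) = sqrt(W))
w(R) = 2*(-4 + sqrt(3))**(1/4) (w(R) = 2*sqrt(sqrt(-4 + sqrt(3))) = 2*(-4 + sqrt(3))**(1/4))
(-100*w(6))*(219 + 759) = (-200*sqrt(I)*(4 - sqrt(3))**(1/4))*(219 + 759) = -200*sqrt(I)*(4 - sqrt(3))**(1/4)*978 = -195600*sqrt(I)*(4 - sqrt(3))**(1/4)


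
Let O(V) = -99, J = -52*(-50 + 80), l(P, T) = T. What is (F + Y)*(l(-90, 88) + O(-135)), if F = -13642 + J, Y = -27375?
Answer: 468347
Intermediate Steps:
J = -1560 (J = -52*30 = -1560)
F = -15202 (F = -13642 - 1560 = -15202)
(F + Y)*(l(-90, 88) + O(-135)) = (-15202 - 27375)*(88 - 99) = -42577*(-11) = 468347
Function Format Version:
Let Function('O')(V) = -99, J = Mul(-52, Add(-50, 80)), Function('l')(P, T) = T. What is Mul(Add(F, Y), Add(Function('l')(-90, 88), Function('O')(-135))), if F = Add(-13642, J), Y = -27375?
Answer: 468347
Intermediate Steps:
J = -1560 (J = Mul(-52, 30) = -1560)
F = -15202 (F = Add(-13642, -1560) = -15202)
Mul(Add(F, Y), Add(Function('l')(-90, 88), Function('O')(-135))) = Mul(Add(-15202, -27375), Add(88, -99)) = Mul(-42577, -11) = 468347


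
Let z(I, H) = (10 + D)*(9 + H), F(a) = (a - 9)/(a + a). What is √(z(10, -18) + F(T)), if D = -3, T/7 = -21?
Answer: I*√3061/7 ≈ 7.9038*I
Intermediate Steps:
T = -147 (T = 7*(-21) = -147)
F(a) = (-9 + a)/(2*a) (F(a) = (-9 + a)/((2*a)) = (-9 + a)*(1/(2*a)) = (-9 + a)/(2*a))
z(I, H) = 63 + 7*H (z(I, H) = (10 - 3)*(9 + H) = 7*(9 + H) = 63 + 7*H)
√(z(10, -18) + F(T)) = √((63 + 7*(-18)) + (½)*(-9 - 147)/(-147)) = √((63 - 126) + (½)*(-1/147)*(-156)) = √(-63 + 26/49) = √(-3061/49) = I*√3061/7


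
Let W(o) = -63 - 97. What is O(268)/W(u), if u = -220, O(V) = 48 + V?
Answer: -79/40 ≈ -1.9750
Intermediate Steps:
W(o) = -160
O(268)/W(u) = (48 + 268)/(-160) = 316*(-1/160) = -79/40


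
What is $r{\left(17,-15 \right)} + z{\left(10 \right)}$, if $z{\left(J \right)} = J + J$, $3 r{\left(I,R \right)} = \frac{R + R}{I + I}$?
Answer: $\frac{335}{17} \approx 19.706$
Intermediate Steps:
$r{\left(I,R \right)} = \frac{R}{3 I}$ ($r{\left(I,R \right)} = \frac{\left(R + R\right) \frac{1}{I + I}}{3} = \frac{2 R \frac{1}{2 I}}{3} = \frac{R \frac{1}{I}}{3} = \frac{R}{3 I}$)
$z{\left(J \right)} = 2 J$
$r{\left(17,-15 \right)} + z{\left(10 \right)} = \frac{1}{3} \left(-15\right) \frac{1}{17} + 2 \cdot 10 = \frac{1}{3} \left(-15\right) \frac{1}{17} + 20 = - \frac{5}{17} + 20 = \frac{335}{17}$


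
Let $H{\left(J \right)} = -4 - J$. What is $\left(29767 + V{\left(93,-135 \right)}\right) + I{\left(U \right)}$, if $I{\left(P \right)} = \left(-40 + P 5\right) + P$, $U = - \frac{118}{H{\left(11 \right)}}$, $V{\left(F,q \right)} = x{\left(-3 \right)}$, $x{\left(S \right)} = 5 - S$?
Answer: $\frac{148911}{5} \approx 29782.0$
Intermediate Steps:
$V{\left(F,q \right)} = 8$ ($V{\left(F,q \right)} = 5 - -3 = 5 + 3 = 8$)
$U = \frac{118}{15}$ ($U = - \frac{118}{-4 - 11} = - \frac{118}{-15} = \left(-118\right) \left(- \frac{1}{15}\right) = \frac{118}{15} \approx 7.8667$)
$I{\left(P \right)} = -40 + 6 P$ ($I{\left(P \right)} = \left(-40 + 5 P\right) + P = -40 + 6 P$)
$\left(29767 + V{\left(93,-135 \right)}\right) + I{\left(U \right)} = \left(29767 + 8\right) + \left(-40 + 6 \cdot \frac{118}{15}\right) = 29775 + \left(-40 + \frac{236}{5}\right) = 29775 + \frac{36}{5} = \frac{148911}{5}$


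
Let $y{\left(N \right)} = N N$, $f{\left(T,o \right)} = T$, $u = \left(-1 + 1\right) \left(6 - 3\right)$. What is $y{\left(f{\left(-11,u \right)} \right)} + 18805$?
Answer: $18926$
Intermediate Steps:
$u = 0$ ($u = 0 \cdot 3 = 0$)
$y{\left(N \right)} = N^{2}$
$y{\left(f{\left(-11,u \right)} \right)} + 18805 = \left(-11\right)^{2} + 18805 = 121 + 18805 = 18926$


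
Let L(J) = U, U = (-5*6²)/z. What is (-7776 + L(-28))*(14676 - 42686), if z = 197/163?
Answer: 43729548120/197 ≈ 2.2198e+8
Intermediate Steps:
z = 197/163 (z = 197*(1/163) = 197/163 ≈ 1.2086)
U = -29340/197 (U = (-5*6²)/(197/163) = -5*36*(163/197) = -180*163/197 = -29340/197 ≈ -148.93)
L(J) = -29340/197
(-7776 + L(-28))*(14676 - 42686) = (-7776 - 29340/197)*(14676 - 42686) = -1561212/197*(-28010) = 43729548120/197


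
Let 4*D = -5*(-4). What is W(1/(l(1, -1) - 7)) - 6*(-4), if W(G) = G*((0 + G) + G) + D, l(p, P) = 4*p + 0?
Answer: 263/9 ≈ 29.222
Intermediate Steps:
l(p, P) = 4*p
D = 5 (D = (-5*(-4))/4 = (¼)*20 = 5)
W(G) = 5 + 2*G² (W(G) = G*((0 + G) + G) + 5 = G*(G + G) + 5 = G*(2*G) + 5 = 2*G² + 5 = 5 + 2*G²)
W(1/(l(1, -1) - 7)) - 6*(-4) = (5 + 2*(1/(4*1 - 7))²) - 6*(-4) = (5 + 2*(1/(4 - 7))²) + 24 = (5 + 2*(1/(-3))²) + 24 = (5 + 2*(-⅓)²) + 24 = (5 + 2*(⅑)) + 24 = (5 + 2/9) + 24 = 47/9 + 24 = 263/9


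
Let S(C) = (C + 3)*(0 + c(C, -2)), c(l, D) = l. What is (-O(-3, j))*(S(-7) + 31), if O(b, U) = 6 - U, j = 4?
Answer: -118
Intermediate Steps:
S(C) = C*(3 + C) (S(C) = (C + 3)*(0 + C) = (3 + C)*C = C*(3 + C))
(-O(-3, j))*(S(-7) + 31) = (-(6 - 1*4))*(-7*(3 - 7) + 31) = (-(6 - 4))*(-7*(-4) + 31) = (-1*2)*(28 + 31) = -2*59 = -118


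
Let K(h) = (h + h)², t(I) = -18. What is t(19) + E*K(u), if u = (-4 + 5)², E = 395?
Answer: 1562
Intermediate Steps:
u = 1 (u = 1² = 1)
K(h) = 4*h² (K(h) = (2*h)² = 4*h²)
t(19) + E*K(u) = -18 + 395*(4*1²) = -18 + 395*(4*1) = -18 + 395*4 = -18 + 1580 = 1562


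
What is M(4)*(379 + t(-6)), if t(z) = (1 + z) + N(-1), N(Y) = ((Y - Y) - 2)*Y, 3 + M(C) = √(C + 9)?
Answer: -1128 + 376*√13 ≈ 227.69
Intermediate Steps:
M(C) = -3 + √(9 + C) (M(C) = -3 + √(C + 9) = -3 + √(9 + C))
N(Y) = -2*Y (N(Y) = (0 - 2)*Y = -2*Y)
t(z) = 3 + z (t(z) = (1 + z) - 2*(-1) = (1 + z) + 2 = 3 + z)
M(4)*(379 + t(-6)) = (-3 + √(9 + 4))*(379 + (3 - 6)) = (-3 + √13)*(379 - 3) = (-3 + √13)*376 = -1128 + 376*√13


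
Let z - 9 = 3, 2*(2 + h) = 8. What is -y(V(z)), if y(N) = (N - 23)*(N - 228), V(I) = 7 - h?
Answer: -4014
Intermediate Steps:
h = 2 (h = -2 + (½)*8 = -2 + 4 = 2)
z = 12 (z = 9 + 3 = 12)
V(I) = 5 (V(I) = 7 - 1*2 = 7 - 2 = 5)
y(N) = (-228 + N)*(-23 + N) (y(N) = (-23 + N)*(-228 + N) = (-228 + N)*(-23 + N))
-y(V(z)) = -(5244 + 5² - 251*5) = -(5244 + 25 - 1255) = -1*4014 = -4014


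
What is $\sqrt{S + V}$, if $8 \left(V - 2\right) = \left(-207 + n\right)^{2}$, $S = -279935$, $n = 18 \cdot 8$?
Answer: $\frac{i \sqrt{4470990}}{4} \approx 528.62 i$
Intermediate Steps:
$n = 144$
$V = \frac{3985}{8}$ ($V = 2 + \frac{\left(-207 + 144\right)^{2}}{8} = 2 + \frac{\left(-63\right)^{2}}{8} = 2 + \frac{1}{8} \cdot 3969 = 2 + \frac{3969}{8} = \frac{3985}{8} \approx 498.13$)
$\sqrt{S + V} = \sqrt{-279935 + \frac{3985}{8}} = \sqrt{- \frac{2235495}{8}} = \frac{i \sqrt{4470990}}{4}$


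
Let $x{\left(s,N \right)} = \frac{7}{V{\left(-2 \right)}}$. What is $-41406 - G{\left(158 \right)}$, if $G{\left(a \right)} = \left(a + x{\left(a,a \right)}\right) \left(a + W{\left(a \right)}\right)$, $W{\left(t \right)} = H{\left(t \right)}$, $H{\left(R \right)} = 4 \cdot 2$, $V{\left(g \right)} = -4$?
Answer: $- \frac{134687}{2} \approx -67344.0$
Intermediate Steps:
$H{\left(R \right)} = 8$
$x{\left(s,N \right)} = - \frac{7}{4}$ ($x{\left(s,N \right)} = \frac{7}{-4} = 7 \left(- \frac{1}{4}\right) = - \frac{7}{4}$)
$W{\left(t \right)} = 8$
$G{\left(a \right)} = \left(8 + a\right) \left(- \frac{7}{4} + a\right)$ ($G{\left(a \right)} = \left(a - \frac{7}{4}\right) \left(a + 8\right) = \left(- \frac{7}{4} + a\right) \left(8 + a\right) = \left(8 + a\right) \left(- \frac{7}{4} + a\right)$)
$-41406 - G{\left(158 \right)} = -41406 - \left(-14 + 158^{2} + \frac{25}{4} \cdot 158\right) = -41406 - \left(-14 + 24964 + \frac{1975}{2}\right) = -41406 - \frac{51875}{2} = - \frac{134687}{2}$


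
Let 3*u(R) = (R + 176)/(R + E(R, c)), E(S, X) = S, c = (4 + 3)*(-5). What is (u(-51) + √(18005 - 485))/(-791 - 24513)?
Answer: 125/7743024 - √1095/6326 ≈ -0.0052148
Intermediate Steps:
c = -35 (c = 7*(-5) = -35)
u(R) = (176 + R)/(6*R) (u(R) = ((R + 176)/(R + R))/3 = ((176 + R)/((2*R)))/3 = ((176 + R)*(1/(2*R)))/3 = ((176 + R)/(2*R))/3 = (176 + R)/(6*R))
(u(-51) + √(18005 - 485))/(-791 - 24513) = ((⅙)*(176 - 51)/(-51) + √(18005 - 485))/(-791 - 24513) = ((⅙)*(-1/51)*125 + √17520)/(-25304) = (-125/306 + 4*√1095)*(-1/25304) = 125/7743024 - √1095/6326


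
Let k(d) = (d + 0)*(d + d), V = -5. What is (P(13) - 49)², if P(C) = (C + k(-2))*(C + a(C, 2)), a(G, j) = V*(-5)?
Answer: 561001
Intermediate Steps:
a(G, j) = 25 (a(G, j) = -5*(-5) = 25)
k(d) = 2*d² (k(d) = d*(2*d) = 2*d²)
P(C) = (8 + C)*(25 + C) (P(C) = (C + 2*(-2)²)*(C + 25) = (C + 2*4)*(25 + C) = (C + 8)*(25 + C) = (8 + C)*(25 + C))
(P(13) - 49)² = ((200 + 13² + 33*13) - 49)² = ((200 + 169 + 429) - 49)² = (798 - 49)² = 749² = 561001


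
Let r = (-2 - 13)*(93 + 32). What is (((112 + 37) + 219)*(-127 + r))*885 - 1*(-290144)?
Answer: -651721216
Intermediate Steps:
r = -1875 (r = -15*125 = -1875)
(((112 + 37) + 219)*(-127 + r))*885 - 1*(-290144) = (((112 + 37) + 219)*(-127 - 1875))*885 - 1*(-290144) = ((149 + 219)*(-2002))*885 + 290144 = (368*(-2002))*885 + 290144 = -736736*885 + 290144 = -652011360 + 290144 = -651721216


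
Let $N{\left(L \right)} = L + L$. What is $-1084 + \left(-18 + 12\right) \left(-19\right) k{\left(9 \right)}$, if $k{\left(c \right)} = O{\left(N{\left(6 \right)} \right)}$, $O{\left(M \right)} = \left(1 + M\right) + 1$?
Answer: $512$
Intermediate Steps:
$N{\left(L \right)} = 2 L$
$O{\left(M \right)} = 2 + M$
$k{\left(c \right)} = 14$ ($k{\left(c \right)} = 2 + 2 \cdot 6 = 2 + 12 = 14$)
$-1084 + \left(-18 + 12\right) \left(-19\right) k{\left(9 \right)} = -1084 + \left(-18 + 12\right) \left(-19\right) 14 = -1084 + \left(-6\right) \left(-19\right) 14 = -1084 + 114 \cdot 14 = -1084 + 1596 = 512$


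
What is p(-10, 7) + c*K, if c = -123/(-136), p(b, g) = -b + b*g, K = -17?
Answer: -603/8 ≈ -75.375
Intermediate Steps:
c = 123/136 (c = -123*(-1/136) = 123/136 ≈ 0.90441)
p(-10, 7) + c*K = -10*(-1 + 7) + (123/136)*(-17) = -10*6 - 123/8 = -60 - 123/8 = -603/8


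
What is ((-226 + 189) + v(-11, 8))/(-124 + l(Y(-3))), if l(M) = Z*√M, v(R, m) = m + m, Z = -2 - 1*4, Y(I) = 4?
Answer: 21/136 ≈ 0.15441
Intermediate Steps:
Z = -6 (Z = -2 - 4 = -6)
v(R, m) = 2*m
l(M) = -6*√M
((-226 + 189) + v(-11, 8))/(-124 + l(Y(-3))) = ((-226 + 189) + 2*8)/(-124 - 6*√4) = (-37 + 16)/(-124 - 6*2) = -21/(-124 - 12) = -21/(-136) = -21*(-1/136) = 21/136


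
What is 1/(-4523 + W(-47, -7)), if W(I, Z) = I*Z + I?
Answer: -1/4241 ≈ -0.00023579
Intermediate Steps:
W(I, Z) = I + I*Z
1/(-4523 + W(-47, -7)) = 1/(-4523 - 47*(1 - 7)) = 1/(-4523 - 47*(-6)) = 1/(-4523 + 282) = 1/(-4241) = -1/4241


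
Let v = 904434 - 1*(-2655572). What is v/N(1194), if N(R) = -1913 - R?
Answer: -3560006/3107 ≈ -1145.8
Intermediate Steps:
v = 3560006 (v = 904434 + 2655572 = 3560006)
v/N(1194) = 3560006/(-1913 - 1*1194) = 3560006/(-1913 - 1194) = 3560006/(-3107) = 3560006*(-1/3107) = -3560006/3107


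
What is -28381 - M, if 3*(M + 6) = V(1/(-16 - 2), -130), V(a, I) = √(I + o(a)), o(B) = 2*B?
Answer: -28375 - I*√1171/9 ≈ -28375.0 - 3.8022*I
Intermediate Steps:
V(a, I) = √(I + 2*a)
M = -6 + I*√1171/9 (M = -6 + √(-130 + 2/(-16 - 2))/3 = -6 + √(-130 + 2/(-18))/3 = -6 + √(-130 + 2*(-1/18))/3 = -6 + √(-130 - ⅑)/3 = -6 + √(-1171/9)/3 = -6 + (I*√1171/3)/3 = -6 + I*√1171/9 ≈ -6.0 + 3.8022*I)
-28381 - M = -28381 - (-6 + I*√1171/9) = -28381 + (6 - I*√1171/9) = -28375 - I*√1171/9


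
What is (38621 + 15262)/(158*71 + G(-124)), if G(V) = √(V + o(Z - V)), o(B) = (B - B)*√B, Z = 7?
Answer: 302229747/62921824 - 53883*I*√31/62921824 ≈ 4.8033 - 0.0047679*I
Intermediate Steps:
o(B) = 0 (o(B) = 0*√B = 0)
G(V) = √V (G(V) = √(V + 0) = √V)
(38621 + 15262)/(158*71 + G(-124)) = (38621 + 15262)/(158*71 + √(-124)) = 53883/(11218 + 2*I*√31)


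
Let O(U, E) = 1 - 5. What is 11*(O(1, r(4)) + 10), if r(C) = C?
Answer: 66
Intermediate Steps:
O(U, E) = -4
11*(O(1, r(4)) + 10) = 11*(-4 + 10) = 11*6 = 66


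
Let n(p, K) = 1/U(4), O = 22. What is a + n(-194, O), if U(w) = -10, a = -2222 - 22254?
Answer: -244761/10 ≈ -24476.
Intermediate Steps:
a = -24476
n(p, K) = -1/10 (n(p, K) = 1/(-10) = -1/10)
a + n(-194, O) = -24476 - 1/10 = -244761/10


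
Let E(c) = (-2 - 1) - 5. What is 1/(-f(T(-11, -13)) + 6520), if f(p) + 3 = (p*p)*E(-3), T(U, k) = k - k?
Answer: 1/6523 ≈ 0.00015330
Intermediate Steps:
E(c) = -8 (E(c) = -3 - 5 = -8)
T(U, k) = 0
f(p) = -3 - 8*p**2 (f(p) = -3 + (p*p)*(-8) = -3 + p**2*(-8) = -3 - 8*p**2)
1/(-f(T(-11, -13)) + 6520) = 1/(-(-3 - 8*0**2) + 6520) = 1/(-(-3 - 8*0) + 6520) = 1/(-(-3 + 0) + 6520) = 1/(-1*(-3) + 6520) = 1/(3 + 6520) = 1/6523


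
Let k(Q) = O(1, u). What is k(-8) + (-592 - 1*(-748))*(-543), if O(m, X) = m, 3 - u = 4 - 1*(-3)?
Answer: -84707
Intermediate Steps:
u = -4 (u = 3 - (4 - 1*(-3)) = 3 - (4 + 3) = 3 - 1*7 = 3 - 7 = -4)
k(Q) = 1
k(-8) + (-592 - 1*(-748))*(-543) = 1 + (-592 - 1*(-748))*(-543) = 1 + (-592 + 748)*(-543) = 1 + 156*(-543) = 1 - 84708 = -84707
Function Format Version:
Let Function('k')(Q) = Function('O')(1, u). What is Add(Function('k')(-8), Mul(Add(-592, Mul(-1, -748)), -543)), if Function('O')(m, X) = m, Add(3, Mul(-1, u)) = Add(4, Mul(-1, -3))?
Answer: -84707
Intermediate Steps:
u = -4 (u = Add(3, Mul(-1, Add(4, Mul(-1, -3)))) = Add(3, Mul(-1, Add(4, 3))) = Add(3, Mul(-1, 7)) = Add(3, -7) = -4)
Function('k')(Q) = 1
Add(Function('k')(-8), Mul(Add(-592, Mul(-1, -748)), -543)) = Add(1, Mul(Add(-592, Mul(-1, -748)), -543)) = Add(1, Mul(Add(-592, 748), -543)) = Add(1, Mul(156, -543)) = Add(1, -84708) = -84707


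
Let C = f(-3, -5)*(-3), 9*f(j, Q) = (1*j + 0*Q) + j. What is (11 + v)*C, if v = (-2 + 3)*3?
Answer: 28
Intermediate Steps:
v = 3 (v = 1*3 = 3)
f(j, Q) = 2*j/9 (f(j, Q) = ((1*j + 0*Q) + j)/9 = ((j + 0) + j)/9 = (j + j)/9 = (2*j)/9 = 2*j/9)
C = 2 (C = ((2/9)*(-3))*(-3) = -⅔*(-3) = 2)
(11 + v)*C = (11 + 3)*2 = 14*2 = 28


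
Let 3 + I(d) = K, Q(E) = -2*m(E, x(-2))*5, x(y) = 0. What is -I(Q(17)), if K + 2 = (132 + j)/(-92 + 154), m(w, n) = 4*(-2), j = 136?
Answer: 21/31 ≈ 0.67742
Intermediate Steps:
m(w, n) = -8
K = 72/31 (K = -2 + (132 + 136)/(-92 + 154) = -2 + 268/62 = -2 + 268*(1/62) = -2 + 134/31 = 72/31 ≈ 2.3226)
Q(E) = 80 (Q(E) = -2*(-8)*5 = 16*5 = 80)
I(d) = -21/31 (I(d) = -3 + 72/31 = -21/31)
-I(Q(17)) = -1*(-21/31) = 21/31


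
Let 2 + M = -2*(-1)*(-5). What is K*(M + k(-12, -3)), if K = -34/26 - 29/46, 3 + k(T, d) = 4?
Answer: 12749/598 ≈ 21.319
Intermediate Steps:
k(T, d) = 1 (k(T, d) = -3 + 4 = 1)
M = -12 (M = -2 - 2*(-1)*(-5) = -2 + 2*(-5) = -2 - 10 = -12)
K = -1159/598 (K = -34*1/26 - 29*1/46 = -17/13 - 29/46 = -1159/598 ≈ -1.9381)
K*(M + k(-12, -3)) = -1159*(-12 + 1)/598 = -1159/598*(-11) = 12749/598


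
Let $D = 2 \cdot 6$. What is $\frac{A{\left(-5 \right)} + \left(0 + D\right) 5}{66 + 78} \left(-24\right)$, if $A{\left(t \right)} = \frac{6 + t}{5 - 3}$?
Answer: $- \frac{121}{12} \approx -10.083$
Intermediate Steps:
$A{\left(t \right)} = 3 + \frac{t}{2}$ ($A{\left(t \right)} = \frac{6 + t}{2} = \left(6 + t\right) \frac{1}{2} = 3 + \frac{t}{2}$)
$D = 12$
$\frac{A{\left(-5 \right)} + \left(0 + D\right) 5}{66 + 78} \left(-24\right) = \frac{\left(3 + \frac{1}{2} \left(-5\right)\right) + \left(0 + 12\right) 5}{66 + 78} \left(-24\right) = \frac{\left(3 - \frac{5}{2}\right) + 12 \cdot 5}{144} \left(-24\right) = \left(\frac{1}{2} + 60\right) \frac{1}{144} \left(-24\right) = \frac{121}{2} \cdot \frac{1}{144} \left(-24\right) = \frac{121}{288} \left(-24\right) = - \frac{121}{12}$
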